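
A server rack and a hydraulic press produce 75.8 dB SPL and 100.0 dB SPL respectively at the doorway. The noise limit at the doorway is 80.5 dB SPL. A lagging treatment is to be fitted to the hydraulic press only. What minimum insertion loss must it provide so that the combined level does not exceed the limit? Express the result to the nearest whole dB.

21 dB

Everything except the hydraulic press sums to 10^(75.8/10) = 3.802e+07 in linear terms, 75.80 dB SPL.
The limit corresponds to 10^(80.5/10) = 1.122e+08; subtracting the fixed part leaves 7.418e+07 for the hydraulic press, i.e. 78.70 dB SPL.
So the hydraulic press must be reduced from 100.0 to 78.70 dB SPL: IL = 21.30 dB.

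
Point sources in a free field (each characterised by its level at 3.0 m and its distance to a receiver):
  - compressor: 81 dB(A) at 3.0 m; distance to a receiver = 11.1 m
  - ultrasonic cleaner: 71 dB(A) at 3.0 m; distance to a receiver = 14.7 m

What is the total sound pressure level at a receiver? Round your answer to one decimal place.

69.9 dB(A)

First find each source's level at the receiver (point-source: −20·log₁₀(r/r_ref)), then combine on an intensity basis.
compressor: 81 − 20·log₁₀(11.1/3.0) = 81 − 11.36 = 69.64 dB(A).
ultrasonic cleaner: 71 − 20·log₁₀(14.7/3.0) = 71 − 13.80 = 57.20 dB(A).
Σ 10^(L/10) = 9.720e+06 → L_total = 10·log₁₀(9.720e+06) = 69.88 dB(A).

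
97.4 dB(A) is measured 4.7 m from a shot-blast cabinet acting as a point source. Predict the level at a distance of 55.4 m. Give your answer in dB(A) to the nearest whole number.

76 dB(A)

For a point source, L₂ = L₁ − 20·log₁₀(r₂/r₁).
L₂ = 97.4 − 20·log₁₀(55.4/4.7) = 97.4 − 21.428 = 75.97 dB(A).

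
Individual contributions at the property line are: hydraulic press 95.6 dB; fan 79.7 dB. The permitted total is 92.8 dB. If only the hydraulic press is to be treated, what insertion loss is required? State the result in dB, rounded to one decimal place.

3.0 dB

Fixed contribution from the other source: Σ 10^(L/10) = 10^(79.7/10) = 9.333e+07 (79.70 dB).
To meet 92.8 dB overall, the treated hydraulic press may contribute at most 10^(92.8/10) − 9.333e+07 = 1.812e+09, i.e. 92.58 dB.
So the hydraulic press must be reduced from 95.6 to 92.58 dB: IL = 3.02 dB.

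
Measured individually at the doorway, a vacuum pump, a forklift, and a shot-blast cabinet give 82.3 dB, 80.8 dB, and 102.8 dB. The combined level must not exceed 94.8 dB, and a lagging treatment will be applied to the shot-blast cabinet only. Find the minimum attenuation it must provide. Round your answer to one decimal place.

Everything except the shot-blast cabinet sums to 10^(82.3/10) + 10^(80.8/10) = 2.901e+08 in linear terms, 84.62 dB.
The limit corresponds to 10^(94.8/10) = 3.020e+09; subtracting the fixed part leaves 2.730e+09 for the shot-blast cabinet, i.e. 94.36 dB.
So the shot-blast cabinet must be reduced from 102.8 to 94.36 dB: IL = 8.44 dB.

8.4 dB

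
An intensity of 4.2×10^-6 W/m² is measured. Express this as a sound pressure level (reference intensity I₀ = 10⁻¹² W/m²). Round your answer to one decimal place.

66.2 dB

L = 10·log₁₀(I/I₀) = 10·log₁₀(4.2×10^-6/10⁻¹²) = 10·log₁₀(4.2×10^6).
L = 10·(0.6232 + 6) = 66.23 dB.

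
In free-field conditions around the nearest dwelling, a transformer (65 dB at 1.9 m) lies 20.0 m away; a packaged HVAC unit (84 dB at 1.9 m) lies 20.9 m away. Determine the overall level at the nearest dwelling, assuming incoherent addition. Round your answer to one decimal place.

63.2 dB

Propagate each source to the receiver with L = L_ref − 20·log₁₀(r/r_ref), then add intensities.
transformer: 65 − 20·log₁₀(20.0/1.9) = 65 − 20.45 = 44.55 dB.
packaged HVAC unit: 84 − 20·log₁₀(20.9/1.9) = 84 − 20.83 = 63.17 dB.
Σ 10^(L/10) = 2.104e+06 → L_total = 10·log₁₀(2.104e+06) = 63.23 dB.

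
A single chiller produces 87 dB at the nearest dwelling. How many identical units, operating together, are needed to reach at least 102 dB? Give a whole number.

32

The shortfall is 102 − 87 = 15.0 dB, and N units add 10·log₁₀ N, so need 10·log₁₀ N ≥ 15.0.
N ≥ 10^(15.0/10) = 31.623, so N = 32.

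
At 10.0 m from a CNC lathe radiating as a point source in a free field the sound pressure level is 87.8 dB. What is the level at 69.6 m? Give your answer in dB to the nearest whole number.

Point-source attenuation: ΔL = 20·log₁₀(r₂/r₁) = 20·log₁₀(69.6/10.0) = 16.852 dB.
L₂ = 87.8 − 20·log₁₀(69.6/10.0) = 87.8 − 16.852 = 70.95 dB.

71 dB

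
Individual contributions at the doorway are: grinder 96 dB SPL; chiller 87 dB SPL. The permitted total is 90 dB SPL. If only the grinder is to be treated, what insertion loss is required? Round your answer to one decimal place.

The untreated sources together contribute 10^(87/10) = 5.012e+08, i.e. 87.00 dB SPL.
The limit corresponds to 10^(90/10) = 1.000e+09; subtracting the fixed part leaves 4.988e+08 for the grinder, i.e. 86.98 dB SPL.
Required insertion loss = 96 − 86.98 = 9.02 dB.

9.0 dB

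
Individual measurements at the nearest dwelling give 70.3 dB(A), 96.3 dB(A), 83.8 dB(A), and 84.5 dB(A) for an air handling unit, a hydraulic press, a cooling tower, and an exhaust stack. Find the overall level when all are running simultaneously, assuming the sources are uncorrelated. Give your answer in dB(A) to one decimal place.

Incoherent sources combine by intensity addition: L_total = 10·log₁₀(Σ 10^(L_i/10)).
Σ 10^(L/10) = 10^(70.3/10) + 10^(96.3/10) + 10^(83.8/10) + 10^(84.5/10) = 4.798e+09.
L_total = 10·log₁₀(4.798e+09) = 96.81 dB(A).

96.8 dB(A)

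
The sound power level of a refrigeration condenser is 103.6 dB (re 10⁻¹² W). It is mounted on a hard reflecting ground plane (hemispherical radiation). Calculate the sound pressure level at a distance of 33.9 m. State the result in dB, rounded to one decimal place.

The power spreads over a hemisphere of area 2π·r², so L_p = L_w − 10·log₁₀(2π·r²).
2π·r² = 7221 m², 10·log₁₀ of that is 38.586 dB.
L_p = 103.6 − 38.586 = 65.01 dB.

65.0 dB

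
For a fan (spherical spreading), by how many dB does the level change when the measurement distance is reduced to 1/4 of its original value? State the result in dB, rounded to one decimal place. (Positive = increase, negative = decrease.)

+12.0 dB

A point source loses 6 dB per doubling of distance; generally ΔL = −20·log₁₀(r₂/r₁).
ΔL = −20·log₁₀(0.25) = +12.04 dB.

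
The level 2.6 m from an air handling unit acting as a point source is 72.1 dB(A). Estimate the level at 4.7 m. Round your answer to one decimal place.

67.0 dB(A)

Point-source attenuation: ΔL = 20·log₁₀(r₂/r₁) = 20·log₁₀(4.7/2.6) = 5.142 dB.
L₂ = 72.1 − 20·log₁₀(4.7/2.6) = 72.1 − 5.142 = 66.96 dB(A).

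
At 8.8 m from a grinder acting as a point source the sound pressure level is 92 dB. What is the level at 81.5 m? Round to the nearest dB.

73 dB

Spherical spreading from a point source gives a 20·log₁₀(r₂/r₁) drop.
L₂ = 92 − 20·log₁₀(81.5/8.8) = 92 − 19.333 = 72.67 dB.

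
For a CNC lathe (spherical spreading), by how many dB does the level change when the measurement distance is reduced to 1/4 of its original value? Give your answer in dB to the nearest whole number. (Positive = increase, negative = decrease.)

Point-source spreading: ΔL = −20·log₁₀(r₂/r₁).
ΔL = −20·log₁₀(0.25) = +12.04 dB.

+12 dB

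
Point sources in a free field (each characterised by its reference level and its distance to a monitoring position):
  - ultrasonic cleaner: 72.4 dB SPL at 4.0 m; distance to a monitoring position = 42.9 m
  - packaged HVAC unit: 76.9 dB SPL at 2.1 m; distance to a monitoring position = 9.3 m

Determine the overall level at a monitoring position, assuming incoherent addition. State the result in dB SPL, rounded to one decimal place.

64.2 dB SPL

Apply inverse-square spreading to bring every level to the receiver, then sum 10^(L/10).
ultrasonic cleaner: 72.4 − 20·log₁₀(42.9/4.0) = 72.4 − 20.61 = 51.79 dB SPL.
packaged HVAC unit: 76.9 − 20·log₁₀(9.3/2.1) = 76.9 − 12.93 = 63.97 dB SPL.
Σ 10^(L/10) = 2.648e+06 → L_total = 10·log₁₀(2.648e+06) = 64.23 dB SPL.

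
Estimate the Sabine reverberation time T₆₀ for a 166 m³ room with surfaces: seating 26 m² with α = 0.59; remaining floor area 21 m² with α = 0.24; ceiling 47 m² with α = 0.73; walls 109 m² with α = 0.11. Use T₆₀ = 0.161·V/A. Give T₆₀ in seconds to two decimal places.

0.40 s

A = Σ Sᵢαᵢ = 26·0.59 + 21·0.24 + 47·0.73 + 109·0.11 = 66.68 m².
T₆₀ = 0.161 × 166 / 66.68 = 0.401 s.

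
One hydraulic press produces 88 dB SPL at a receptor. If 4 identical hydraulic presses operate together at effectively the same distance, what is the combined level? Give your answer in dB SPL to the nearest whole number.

94 dB SPL

L_total = L₁ + 10·log₁₀ N for N identical incoherent sources.
L_total = 88 + 10·log₁₀(4) = 88 + 6.021 = 94.02 dB SPL.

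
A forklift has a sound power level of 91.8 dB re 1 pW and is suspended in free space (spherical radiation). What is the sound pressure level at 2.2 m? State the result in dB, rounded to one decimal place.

74.0 dB

Free-field spherical radiation: L_p = L_w − 10·log₁₀(4π·r²), r = 2.2 m.
4π·r² = 60.82 m², 10·log₁₀ of that is 17.841 dB.
L_p = 91.8 − 17.841 = 73.96 dB.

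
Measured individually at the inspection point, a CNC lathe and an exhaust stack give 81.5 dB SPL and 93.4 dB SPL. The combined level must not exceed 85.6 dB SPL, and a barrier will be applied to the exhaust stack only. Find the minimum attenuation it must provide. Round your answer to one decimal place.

9.9 dB

Fixed contribution from the other source: Σ 10^(L/10) = 10^(81.5/10) = 1.413e+08 (81.50 dB SPL).
The limit corresponds to 10^(85.6/10) = 3.631e+08; subtracting the fixed part leaves 2.218e+08 for the exhaust stack, i.e. 83.46 dB SPL.
So the exhaust stack must be reduced from 93.4 to 83.46 dB SPL: IL = 9.94 dB.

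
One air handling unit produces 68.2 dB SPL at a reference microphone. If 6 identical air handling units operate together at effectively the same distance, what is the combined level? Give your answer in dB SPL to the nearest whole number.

76 dB SPL

L_total = L₁ + 10·log₁₀ N for N identical incoherent sources.
L_total = 68.2 + 10·log₁₀(6) = 68.2 + 7.782 = 75.98 dB SPL.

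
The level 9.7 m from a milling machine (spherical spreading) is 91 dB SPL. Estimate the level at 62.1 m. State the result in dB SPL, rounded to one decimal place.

74.9 dB SPL

Spherical spreading from a point source gives a 20·log₁₀(r₂/r₁) drop.
L₂ = 91 − 20·log₁₀(62.1/9.7) = 91 − 16.126 = 74.87 dB SPL.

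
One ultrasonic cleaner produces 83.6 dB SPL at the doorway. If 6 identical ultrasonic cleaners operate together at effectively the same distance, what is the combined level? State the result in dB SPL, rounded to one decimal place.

N identical incoherent sources raise the level by 10·log₁₀ N.
L_total = 83.6 + 10·log₁₀(6) = 83.6 + 7.782 = 91.38 dB SPL.

91.4 dB SPL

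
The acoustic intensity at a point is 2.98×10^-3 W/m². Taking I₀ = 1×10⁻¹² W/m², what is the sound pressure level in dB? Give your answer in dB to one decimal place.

94.7 dB

I/I₀ = 2.98×10^-3/10⁻¹² = 2.98×10^9, and L = 10·log₁₀(I/I₀).
L = 10·(0.4742 + 9) = 94.74 dB.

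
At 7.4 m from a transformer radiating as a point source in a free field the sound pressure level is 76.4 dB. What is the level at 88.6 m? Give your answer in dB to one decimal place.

54.8 dB

Point-source attenuation: ΔL = 20·log₁₀(r₂/r₁) = 20·log₁₀(88.6/7.4) = 21.564 dB.
L₂ = 76.4 − 20·log₁₀(88.6/7.4) = 76.4 − 21.564 = 54.84 dB.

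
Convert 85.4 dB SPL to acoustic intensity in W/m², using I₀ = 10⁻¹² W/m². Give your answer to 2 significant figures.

L = 10·log₁₀(I/I₀) ⇒ I = I₀·10^(L/10) = 10⁻¹² × 10^8.54.

0.00035 W/m²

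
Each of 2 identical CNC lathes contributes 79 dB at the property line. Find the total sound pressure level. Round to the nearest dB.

L_total = L₁ + 10·log₁₀ N for N identical incoherent sources.
L_total = 79 + 10·log₁₀(2) = 79 + 3.010 = 82.01 dB.

82 dB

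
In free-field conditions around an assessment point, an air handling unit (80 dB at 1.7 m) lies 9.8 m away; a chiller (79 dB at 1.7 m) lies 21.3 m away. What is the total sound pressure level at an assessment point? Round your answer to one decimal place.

65.5 dB

Propagate each source to the receiver with L = L_ref − 20·log₁₀(r/r_ref), then add intensities.
air handling unit: 80 − 20·log₁₀(9.8/1.7) = 80 − 15.22 = 64.78 dB.
chiller: 79 − 20·log₁₀(21.3/1.7) = 79 − 21.96 = 57.04 dB.
Σ 10^(L/10) = 3.515e+06 → L_total = 10·log₁₀(3.515e+06) = 65.46 dB.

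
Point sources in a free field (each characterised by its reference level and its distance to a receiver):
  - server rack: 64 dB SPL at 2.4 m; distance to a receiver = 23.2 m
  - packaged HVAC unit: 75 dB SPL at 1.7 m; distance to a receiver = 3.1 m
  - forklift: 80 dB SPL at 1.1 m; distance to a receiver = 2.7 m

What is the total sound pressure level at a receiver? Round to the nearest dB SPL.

Apply inverse-square spreading to bring every level to the receiver, then sum 10^(L/10).
server rack: 64 − 20·log₁₀(23.2/2.4) = 64 − 19.71 = 44.29 dB SPL.
packaged HVAC unit: 75 − 20·log₁₀(3.1/1.7) = 75 − 5.22 = 69.78 dB SPL.
forklift: 80 − 20·log₁₀(2.7/1.1) = 80 − 7.80 = 72.20 dB SPL.
Σ 10^(L/10) = 2.613e+07 → L_total = 10·log₁₀(2.613e+07) = 74.17 dB SPL.

74 dB SPL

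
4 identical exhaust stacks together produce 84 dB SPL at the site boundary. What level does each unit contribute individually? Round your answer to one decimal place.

Dividing the total intensity by 4 lowers the level by 10·log₁₀ 4 = 6.021 dB: L₁ = 84 − 6.021.

78.0 dB SPL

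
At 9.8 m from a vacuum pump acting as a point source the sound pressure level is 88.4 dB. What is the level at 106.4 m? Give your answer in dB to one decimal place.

For a point source, L₂ = L₁ − 20·log₁₀(r₂/r₁).
L₂ = 88.4 − 20·log₁₀(106.4/9.8) = 88.4 − 20.714 = 67.69 dB.

67.7 dB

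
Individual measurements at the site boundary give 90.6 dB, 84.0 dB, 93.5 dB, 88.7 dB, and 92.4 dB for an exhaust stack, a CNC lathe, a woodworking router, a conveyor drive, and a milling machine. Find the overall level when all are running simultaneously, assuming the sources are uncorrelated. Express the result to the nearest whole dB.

98 dB

Incoherent sources combine by intensity addition: L_total = 10·log₁₀(Σ 10^(L_i/10)).
Σ 10^(L/10) = 10^(90.6/10) + 10^(84.0/10) + 10^(93.5/10) + 10^(88.7/10) + 10^(92.4/10) = 6.117e+09.
L_total = 10·log₁₀(6.117e+09) = 97.87 dB.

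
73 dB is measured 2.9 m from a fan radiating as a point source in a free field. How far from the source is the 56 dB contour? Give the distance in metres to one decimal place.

The 17.0 dB drop corresponds to a distance ratio of 10^(17.0/20) for a point source.
r₂ = 2.9·10^((73−56)/20) = 2.9·10^(17.0/20) = 20.53 m.

20.5 m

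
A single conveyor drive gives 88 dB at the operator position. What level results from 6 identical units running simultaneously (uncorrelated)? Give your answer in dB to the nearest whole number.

96 dB

With 6 equal, uncorrelated contributions the intensity is 6× that of one unit, giving a rise of 10·log₁₀ 6.
L_total = 88 + 10·log₁₀(6) = 88 + 7.782 = 95.78 dB.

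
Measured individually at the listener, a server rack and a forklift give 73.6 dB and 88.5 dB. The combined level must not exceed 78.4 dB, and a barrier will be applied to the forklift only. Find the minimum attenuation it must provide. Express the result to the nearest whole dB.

Everything except the forklift sums to 10^(73.6/10) = 2.291e+07 in linear terms, 73.60 dB.
To meet 78.4 dB overall, the treated forklift may contribute at most 10^(78.4/10) − 2.291e+07 = 4.627e+07, i.e. 76.65 dB.
Required insertion loss = 88.5 − 76.65 = 11.85 dB.

12 dB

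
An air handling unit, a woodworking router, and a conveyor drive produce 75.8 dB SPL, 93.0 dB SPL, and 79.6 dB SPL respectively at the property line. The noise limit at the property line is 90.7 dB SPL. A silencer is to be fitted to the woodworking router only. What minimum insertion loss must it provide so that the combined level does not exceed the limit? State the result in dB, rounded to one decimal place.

2.8 dB

The untreated sources together contribute 10^(75.8/10) + 10^(79.6/10) = 1.292e+08, i.e. 81.11 dB SPL.
To meet 90.7 dB SPL overall, the treated woodworking router may contribute at most 10^(90.7/10) − 1.292e+08 = 1.046e+09, i.e. 90.19 dB SPL.
So the woodworking router must be reduced from 93.0 to 90.19 dB SPL: IL = 2.81 dB.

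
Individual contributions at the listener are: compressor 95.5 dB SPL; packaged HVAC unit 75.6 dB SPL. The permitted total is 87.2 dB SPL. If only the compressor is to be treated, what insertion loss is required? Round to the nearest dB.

Everything except the compressor sums to 10^(75.6/10) = 3.631e+07 in linear terms, 75.60 dB SPL.
To meet 87.2 dB SPL overall, the treated compressor may contribute at most 10^(87.2/10) − 3.631e+07 = 4.885e+08, i.e. 86.89 dB SPL.
So the compressor must be reduced from 95.5 to 86.89 dB SPL: IL = 8.61 dB.

9 dB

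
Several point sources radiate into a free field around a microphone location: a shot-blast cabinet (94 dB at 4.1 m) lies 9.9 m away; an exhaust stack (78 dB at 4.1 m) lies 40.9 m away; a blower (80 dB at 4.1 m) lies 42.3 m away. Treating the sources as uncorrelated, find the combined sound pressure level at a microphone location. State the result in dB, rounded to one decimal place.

First find each source's level at the receiver (point-source: −20·log₁₀(r/r_ref)), then combine on an intensity basis.
shot-blast cabinet: 94 − 20·log₁₀(9.9/4.1) = 94 − 7.66 = 86.34 dB.
exhaust stack: 78 − 20·log₁₀(40.9/4.1) = 78 − 19.98 = 58.02 dB.
blower: 80 − 20·log₁₀(42.3/4.1) = 80 − 20.27 = 59.73 dB.
Σ 10^(L/10) = 4.324e+08 → L_total = 10·log₁₀(4.324e+08) = 86.36 dB.

86.4 dB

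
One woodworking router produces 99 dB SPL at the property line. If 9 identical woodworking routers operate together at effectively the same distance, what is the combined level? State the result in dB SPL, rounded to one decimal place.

108.5 dB SPL

N identical incoherent sources raise the level by 10·log₁₀ N.
L_total = 99 + 10·log₁₀(9) = 99 + 9.542 = 108.54 dB SPL.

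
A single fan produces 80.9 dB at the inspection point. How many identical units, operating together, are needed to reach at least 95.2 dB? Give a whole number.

27

The shortfall is 95.2 − 80.9 = 14.3 dB, and N units add 10·log₁₀ N, so need 10·log₁₀ N ≥ 14.3.
N ≥ 10^(14.3/10) = 26.915, so N = 27.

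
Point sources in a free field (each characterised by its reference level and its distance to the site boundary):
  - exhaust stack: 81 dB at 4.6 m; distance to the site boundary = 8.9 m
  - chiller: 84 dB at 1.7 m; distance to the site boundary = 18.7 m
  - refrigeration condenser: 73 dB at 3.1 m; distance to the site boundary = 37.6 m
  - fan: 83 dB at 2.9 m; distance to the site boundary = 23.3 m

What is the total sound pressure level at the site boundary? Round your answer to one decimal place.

First find each source's level at the receiver (point-source: −20·log₁₀(r/r_ref)), then combine on an intensity basis.
exhaust stack: 81 − 20·log₁₀(8.9/4.6) = 81 − 5.73 = 75.27 dB.
chiller: 84 − 20·log₁₀(18.7/1.7) = 84 − 20.83 = 63.17 dB.
refrigeration condenser: 73 − 20·log₁₀(37.6/3.1) = 73 − 21.68 = 51.32 dB.
fan: 83 − 20·log₁₀(23.3/2.9) = 83 − 18.10 = 64.90 dB.
Σ 10^(L/10) = 3.893e+07 → L_total = 10·log₁₀(3.893e+07) = 75.90 dB.

75.9 dB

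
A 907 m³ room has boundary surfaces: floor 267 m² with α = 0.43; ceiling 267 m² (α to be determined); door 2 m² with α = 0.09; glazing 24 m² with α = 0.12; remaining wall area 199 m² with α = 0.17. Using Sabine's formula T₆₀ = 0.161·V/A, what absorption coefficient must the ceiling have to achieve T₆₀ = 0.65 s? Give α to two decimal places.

0.27

Required total absorption A = 0.161·907/0.65 = 224.66 m².
Absorption from the other surfaces = 267·0.43 + 2·0.09 + 24·0.12 + 199·0.17 = 151.70 m², so the ceiling must supply 72.96 m² over 267 m².
α = 72.96/267 = 0.273.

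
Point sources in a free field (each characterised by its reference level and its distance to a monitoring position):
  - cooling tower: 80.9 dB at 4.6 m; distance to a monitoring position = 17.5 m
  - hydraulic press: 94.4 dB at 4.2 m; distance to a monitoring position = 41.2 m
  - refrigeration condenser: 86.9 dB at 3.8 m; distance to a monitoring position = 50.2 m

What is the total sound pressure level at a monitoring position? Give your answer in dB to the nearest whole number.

76 dB

First find each source's level at the receiver (point-source: −20·log₁₀(r/r_ref)), then combine on an intensity basis.
cooling tower: 80.9 − 20·log₁₀(17.5/4.6) = 80.9 − 11.61 = 69.29 dB.
hydraulic press: 94.4 − 20·log₁₀(41.2/4.2) = 94.4 − 19.83 = 74.57 dB.
refrigeration condenser: 86.9 − 20·log₁₀(50.2/3.8) = 86.9 − 22.42 = 64.48 dB.
Σ 10^(L/10) = 3.993e+07 → L_total = 10·log₁₀(3.993e+07) = 76.01 dB.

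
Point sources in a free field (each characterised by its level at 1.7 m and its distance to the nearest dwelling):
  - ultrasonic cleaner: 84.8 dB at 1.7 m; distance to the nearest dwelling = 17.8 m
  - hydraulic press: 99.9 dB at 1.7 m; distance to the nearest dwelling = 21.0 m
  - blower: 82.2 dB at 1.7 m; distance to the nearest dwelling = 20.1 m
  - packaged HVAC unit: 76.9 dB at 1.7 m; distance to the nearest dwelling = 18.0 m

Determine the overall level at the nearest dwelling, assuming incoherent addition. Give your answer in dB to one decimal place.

78.4 dB

Apply inverse-square spreading to bring every level to the receiver, then sum 10^(L/10).
ultrasonic cleaner: 84.8 − 20·log₁₀(17.8/1.7) = 84.8 − 20.40 = 64.40 dB.
hydraulic press: 99.9 − 20·log₁₀(21.0/1.7) = 99.9 − 21.84 = 78.06 dB.
blower: 82.2 − 20·log₁₀(20.1/1.7) = 82.2 − 21.45 = 60.75 dB.
packaged HVAC unit: 76.9 − 20·log₁₀(18.0/1.7) = 76.9 − 20.50 = 56.40 dB.
Σ 10^(L/10) = 6.842e+07 → L_total = 10·log₁₀(6.842e+07) = 78.35 dB.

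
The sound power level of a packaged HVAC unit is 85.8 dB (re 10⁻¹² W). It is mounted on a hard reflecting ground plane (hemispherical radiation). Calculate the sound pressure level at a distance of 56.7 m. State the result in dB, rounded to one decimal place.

L_p = L_w − 10·log₁₀(2π·r²) with r = 56.7 m.
2π·r² = 2.02e+04 m², 10·log₁₀ of that is 43.053 dB.
L_p = 85.8 − 43.053 = 42.75 dB.

42.7 dB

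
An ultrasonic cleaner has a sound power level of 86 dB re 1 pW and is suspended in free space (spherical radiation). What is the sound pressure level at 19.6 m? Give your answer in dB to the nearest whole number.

Free-field spherical radiation: L_p = L_w − 10·log₁₀(4π·r²), r = 19.6 m.
4π·r² = 4827 m², 10·log₁₀ of that is 36.837 dB.
L_p = 86 − 36.837 = 49.16 dB.

49 dB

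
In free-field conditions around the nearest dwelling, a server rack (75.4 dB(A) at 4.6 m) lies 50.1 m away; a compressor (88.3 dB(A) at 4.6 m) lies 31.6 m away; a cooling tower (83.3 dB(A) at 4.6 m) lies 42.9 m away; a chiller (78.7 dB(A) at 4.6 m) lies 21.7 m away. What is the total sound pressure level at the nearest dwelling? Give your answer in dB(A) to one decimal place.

Apply inverse-square spreading to bring every level to the receiver, then sum 10^(L/10).
server rack: 75.4 − 20·log₁₀(50.1/4.6) = 75.4 − 20.74 = 54.66 dB(A).
compressor: 88.3 − 20·log₁₀(31.6/4.6) = 88.3 − 16.74 = 71.56 dB(A).
cooling tower: 83.3 − 20·log₁₀(42.9/4.6) = 83.3 − 19.39 = 63.91 dB(A).
chiller: 78.7 − 20·log₁₀(21.7/4.6) = 78.7 − 13.47 = 65.23 dB(A).
Σ 10^(L/10) = 2.041e+07 → L_total = 10·log₁₀(2.041e+07) = 73.10 dB(A).

73.1 dB(A)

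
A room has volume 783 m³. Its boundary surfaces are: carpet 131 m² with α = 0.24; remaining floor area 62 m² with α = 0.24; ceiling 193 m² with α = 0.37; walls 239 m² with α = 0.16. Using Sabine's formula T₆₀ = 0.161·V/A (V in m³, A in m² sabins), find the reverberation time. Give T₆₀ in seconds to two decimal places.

0.81 s

A = Σ Sᵢαᵢ = 131·0.24 + 62·0.24 + 193·0.37 + 239·0.16 = 155.97 m².
T₆₀ = 0.161·V/A = 0.161·783/155.97 = 0.808 s.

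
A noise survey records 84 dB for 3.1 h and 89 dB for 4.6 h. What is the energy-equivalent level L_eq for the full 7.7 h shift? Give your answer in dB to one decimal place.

L_eq = 10·log₁₀[(1/T)·Σ tᵢ·10^(Lᵢ/10)] with T = 7.7 h.
Σ tᵢ·10^(Lᵢ/10) = 3.1·10^(84/10) + 4.6·10^(89/10) = 4.433e+09.
L_eq = 10·log₁₀(4.433e+09/7.7) = 87.60 dB.

87.6 dB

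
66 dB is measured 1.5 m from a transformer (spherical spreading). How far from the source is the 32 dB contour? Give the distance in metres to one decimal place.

For a point source L₁ − L₂ = 20·log₁₀(r₂/r₁), so r₂ = r₁·10^((L₁−L₂)/20).
r₂ = 1.5·10^((66−32)/20) = 1.5·10^(34.0/20) = 75.18 m.

75.2 m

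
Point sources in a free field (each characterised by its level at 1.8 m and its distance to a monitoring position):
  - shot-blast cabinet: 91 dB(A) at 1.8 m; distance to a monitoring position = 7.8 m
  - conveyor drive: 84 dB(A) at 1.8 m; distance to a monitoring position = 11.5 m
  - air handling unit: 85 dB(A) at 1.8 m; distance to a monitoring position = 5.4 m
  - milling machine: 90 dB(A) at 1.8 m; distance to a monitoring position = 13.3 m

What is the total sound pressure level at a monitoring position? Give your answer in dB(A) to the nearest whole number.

81 dB(A)

First find each source's level at the receiver (point-source: −20·log₁₀(r/r_ref)), then combine on an intensity basis.
shot-blast cabinet: 91 − 20·log₁₀(7.8/1.8) = 91 − 12.74 = 78.26 dB(A).
conveyor drive: 84 − 20·log₁₀(11.5/1.8) = 84 − 16.11 = 67.89 dB(A).
air handling unit: 85 − 20·log₁₀(5.4/1.8) = 85 − 9.54 = 75.46 dB(A).
milling machine: 90 − 20·log₁₀(13.3/1.8) = 90 − 17.37 = 72.63 dB(A).
Σ 10^(L/10) = 1.267e+08 → L_total = 10·log₁₀(1.267e+08) = 81.03 dB(A).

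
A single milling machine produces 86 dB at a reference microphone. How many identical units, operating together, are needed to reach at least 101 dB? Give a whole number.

The shortfall is 101 − 86 = 15.0 dB, and N units add 10·log₁₀ N, so need 10·log₁₀ N ≥ 15.0.
N ≥ 10^(15.0/10) = 31.623, so N = 32.

32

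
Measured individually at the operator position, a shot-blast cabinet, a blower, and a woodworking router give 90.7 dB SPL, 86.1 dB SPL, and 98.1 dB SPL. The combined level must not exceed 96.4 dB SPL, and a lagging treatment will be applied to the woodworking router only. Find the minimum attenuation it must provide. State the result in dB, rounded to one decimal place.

3.7 dB

The untreated sources together contribute 10^(90.7/10) + 10^(86.1/10) = 1.582e+09, i.e. 91.99 dB SPL.
To meet 96.4 dB SPL overall, the treated woodworking router may contribute at most 10^(96.4/10) − 1.582e+09 = 2.783e+09, i.e. 94.44 dB SPL.
So the woodworking router must be reduced from 98.1 to 94.44 dB SPL: IL = 3.66 dB.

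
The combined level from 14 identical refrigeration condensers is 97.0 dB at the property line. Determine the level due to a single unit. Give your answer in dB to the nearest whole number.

For N identical incoherent sources L_total = L₁ + 10·log₁₀ N, so L₁ = 97.0 − 10·log₁₀(14) = 97.0 − 11.461.

86 dB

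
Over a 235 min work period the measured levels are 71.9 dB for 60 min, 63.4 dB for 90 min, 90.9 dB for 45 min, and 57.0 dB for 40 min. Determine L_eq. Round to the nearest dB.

The energy average is taken in the linear domain: L_eq = 10·log₁₀[(Σ tᵢ·10^(Lᵢ/10))/T], T = 235 min.
Σ tᵢ·10^(Lᵢ/10) = 60·10^(71.9/10) + 90·10^(63.4/10) + 45·10^(90.9/10) + 40·10^(57.0/10) = 5.651e+10.
L_eq = 10·log₁₀(5.651e+10/235) = 83.81 dB.

84 dB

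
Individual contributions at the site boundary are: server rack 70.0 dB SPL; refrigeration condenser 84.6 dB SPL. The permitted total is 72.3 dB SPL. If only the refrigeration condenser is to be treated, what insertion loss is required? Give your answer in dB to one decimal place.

16.2 dB

Everything except the refrigeration condenser sums to 10^(70.0/10) = 1.000e+07 in linear terms, 70.00 dB SPL.
To meet 72.3 dB SPL overall, the treated refrigeration condenser may contribute at most 10^(72.3/10) − 1.000e+07 = 6.982e+06, i.e. 68.44 dB SPL.
Required insertion loss = 84.6 − 68.44 = 16.16 dB.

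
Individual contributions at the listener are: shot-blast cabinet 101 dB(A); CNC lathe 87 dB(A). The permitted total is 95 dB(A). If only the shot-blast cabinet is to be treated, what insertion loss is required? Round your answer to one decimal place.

6.7 dB

Fixed contribution from the other source: Σ 10^(L/10) = 10^(87/10) = 5.012e+08 (87.00 dB(A)).
The limit corresponds to 10^(95/10) = 3.162e+09; subtracting the fixed part leaves 2.661e+09 for the shot-blast cabinet, i.e. 94.25 dB(A).
So the shot-blast cabinet must be reduced from 101 to 94.25 dB(A): IL = 6.75 dB.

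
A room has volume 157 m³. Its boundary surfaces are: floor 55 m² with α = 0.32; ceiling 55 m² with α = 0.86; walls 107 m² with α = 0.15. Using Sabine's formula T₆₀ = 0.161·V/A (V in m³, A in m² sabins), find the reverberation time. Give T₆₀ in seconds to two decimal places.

0.31 s

Total absorption A = 55·0.32 + 55·0.86 + 107·0.15 = 80.95 m² sabins.
T₆₀ = 0.161·V/A = 0.161·157/80.95 = 0.312 s.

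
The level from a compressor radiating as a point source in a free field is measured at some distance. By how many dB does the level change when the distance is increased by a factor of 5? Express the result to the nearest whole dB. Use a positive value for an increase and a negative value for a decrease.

Point-source spreading: ΔL = −20·log₁₀(r₂/r₁).
ΔL = −20·log₁₀(5) = -13.98 dB.

-14 dB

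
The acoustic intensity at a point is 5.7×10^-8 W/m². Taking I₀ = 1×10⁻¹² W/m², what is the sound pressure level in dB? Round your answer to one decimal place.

I/I₀ = 5.7×10^-8/10⁻¹² = 5.7×10^4, and L = 10·log₁₀(I/I₀).
L = 10·(0.7559 + 4) = 47.56 dB.

47.6 dB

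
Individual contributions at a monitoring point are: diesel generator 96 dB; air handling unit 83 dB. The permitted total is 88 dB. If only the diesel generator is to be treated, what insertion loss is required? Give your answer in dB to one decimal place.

9.7 dB

The untreated sources together contribute 10^(83/10) = 1.995e+08, i.e. 83.00 dB.
The limit corresponds to 10^(88/10) = 6.310e+08; subtracting the fixed part leaves 4.314e+08 for the diesel generator, i.e. 86.35 dB.
Required insertion loss = 96 − 86.35 = 9.65 dB.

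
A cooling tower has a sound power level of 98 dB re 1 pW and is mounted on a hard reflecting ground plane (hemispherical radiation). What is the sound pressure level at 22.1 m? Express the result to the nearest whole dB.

L_p = L_w − 10·log₁₀(2π·r²) with r = 22.1 m.
2π·r² = 3069 m², 10·log₁₀ of that is 34.870 dB.
L_p = 98 − 34.870 = 63.13 dB.

63 dB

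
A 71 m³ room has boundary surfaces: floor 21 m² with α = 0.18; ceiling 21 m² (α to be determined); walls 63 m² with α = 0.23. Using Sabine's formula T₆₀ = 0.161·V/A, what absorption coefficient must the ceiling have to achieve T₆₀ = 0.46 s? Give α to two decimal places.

0.31

Required total absorption A = 0.161·71/0.46 = 24.85 m².
Absorption from the other surfaces = 21·0.18 + 63·0.23 = 18.27 m², so the ceiling must supply 6.58 m² over 21 m².
α = 6.58/21 = 0.313.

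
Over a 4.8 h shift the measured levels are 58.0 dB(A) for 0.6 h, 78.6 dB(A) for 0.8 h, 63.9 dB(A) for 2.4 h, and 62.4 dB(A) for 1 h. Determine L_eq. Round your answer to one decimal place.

71.4 dB(A)

L_eq = 10·log₁₀[(1/T)·Σ tᵢ·10^(Lᵢ/10)] with T = 4.8 h.
Σ tᵢ·10^(Lᵢ/10) = 0.6·10^(58.0/10) + 0.8·10^(78.6/10) + 2.4·10^(63.9/10) + 1·10^(62.4/10) = 6.596e+07.
L_eq = 10·log₁₀(6.596e+07/4.8) = 71.38 dB(A).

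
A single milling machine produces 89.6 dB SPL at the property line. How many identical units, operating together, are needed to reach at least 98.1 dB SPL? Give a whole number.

8

The shortfall is 98.1 − 89.6 = 8.5 dB, and N units add 10·log₁₀ N, so need 10·log₁₀ N ≥ 8.5.
N ≥ 10^(8.5/10) = 7.079, so N = 8.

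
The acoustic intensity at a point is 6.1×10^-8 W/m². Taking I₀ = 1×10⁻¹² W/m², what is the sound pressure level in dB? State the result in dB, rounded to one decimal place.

I/I₀ = 6.1×10^-8/10⁻¹² = 6.1×10^4, and L = 10·log₁₀(I/I₀).
L = 10·(0.7853 + 4) = 47.85 dB.

47.9 dB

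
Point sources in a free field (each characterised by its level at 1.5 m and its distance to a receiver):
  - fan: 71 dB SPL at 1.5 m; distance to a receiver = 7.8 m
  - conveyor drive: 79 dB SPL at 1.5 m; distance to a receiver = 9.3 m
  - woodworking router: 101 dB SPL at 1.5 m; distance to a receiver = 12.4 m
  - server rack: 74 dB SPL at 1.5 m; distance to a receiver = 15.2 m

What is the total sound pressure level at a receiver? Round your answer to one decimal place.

82.7 dB SPL

Apply inverse-square spreading to bring every level to the receiver, then sum 10^(L/10).
fan: 71 − 20·log₁₀(7.8/1.5) = 71 − 14.32 = 56.68 dB SPL.
conveyor drive: 79 − 20·log₁₀(9.3/1.5) = 79 − 15.85 = 63.15 dB SPL.
woodworking router: 101 − 20·log₁₀(12.4/1.5) = 101 − 18.35 = 82.65 dB SPL.
server rack: 74 − 20·log₁₀(15.2/1.5) = 74 − 20.12 = 53.88 dB SPL.
Σ 10^(L/10) = 1.870e+08 → L_total = 10·log₁₀(1.870e+08) = 82.72 dB SPL.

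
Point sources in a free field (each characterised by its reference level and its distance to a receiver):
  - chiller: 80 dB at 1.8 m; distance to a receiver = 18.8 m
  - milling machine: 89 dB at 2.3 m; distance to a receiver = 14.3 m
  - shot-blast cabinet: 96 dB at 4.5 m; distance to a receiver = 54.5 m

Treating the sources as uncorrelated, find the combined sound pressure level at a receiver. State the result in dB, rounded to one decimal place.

76.9 dB

First find each source's level at the receiver (point-source: −20·log₁₀(r/r_ref)), then combine on an intensity basis.
chiller: 80 − 20·log₁₀(18.8/1.8) = 80 − 20.38 = 59.62 dB.
milling machine: 89 − 20·log₁₀(14.3/2.3) = 89 − 15.87 = 73.13 dB.
shot-blast cabinet: 96 − 20·log₁₀(54.5/4.5) = 96 − 21.66 = 74.34 dB.
Σ 10^(L/10) = 4.861e+07 → L_total = 10·log₁₀(4.861e+07) = 76.87 dB.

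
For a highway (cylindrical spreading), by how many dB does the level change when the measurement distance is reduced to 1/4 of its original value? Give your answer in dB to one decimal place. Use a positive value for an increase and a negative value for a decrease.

+6.0 dB

Line-source spreading: ΔL = −10·log₁₀(r₂/r₁).
ΔL = −10·log₁₀(0.25) = +6.02 dB.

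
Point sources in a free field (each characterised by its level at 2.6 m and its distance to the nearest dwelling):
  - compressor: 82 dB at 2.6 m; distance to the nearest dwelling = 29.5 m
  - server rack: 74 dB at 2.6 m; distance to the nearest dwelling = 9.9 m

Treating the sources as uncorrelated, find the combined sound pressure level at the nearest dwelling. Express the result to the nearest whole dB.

65 dB

First find each source's level at the receiver (point-source: −20·log₁₀(r/r_ref)), then combine on an intensity basis.
compressor: 82 − 20·log₁₀(29.5/2.6) = 82 − 21.10 = 60.90 dB.
server rack: 74 − 20·log₁₀(9.9/2.6) = 74 − 11.61 = 62.39 dB.
Σ 10^(L/10) = 2.964e+06 → L_total = 10·log₁₀(2.964e+06) = 64.72 dB.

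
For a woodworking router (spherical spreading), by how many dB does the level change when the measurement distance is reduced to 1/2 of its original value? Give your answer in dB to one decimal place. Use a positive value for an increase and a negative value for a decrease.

+6.0 dB

With spherical spreading the level changes by −20·log₁₀(r₂/r₁).
ΔL = −20·log₁₀(0.5) = +6.02 dB.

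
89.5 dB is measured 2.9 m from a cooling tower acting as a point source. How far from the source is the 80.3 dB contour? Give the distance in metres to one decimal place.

The 9.2 dB drop corresponds to a distance ratio of 10^(9.2/20) for a point source.
r₂ = 2.9·10^((89.5−80.3)/20) = 2.9·10^(9.2/20) = 8.36 m.

8.4 m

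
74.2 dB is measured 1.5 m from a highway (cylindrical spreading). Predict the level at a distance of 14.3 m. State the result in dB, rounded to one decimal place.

For a line source, L₂ = L₁ − 10·log₁₀(r₂/r₁).
L₂ = 74.2 − 10·log₁₀(14.3/1.5) = 74.2 − 9.792 = 64.41 dB.

64.4 dB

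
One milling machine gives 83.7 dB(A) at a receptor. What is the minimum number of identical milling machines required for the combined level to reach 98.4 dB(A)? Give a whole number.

30

N identical sources give L₁ + 10·log₁₀ N, so require 10·log₁₀ N ≥ 98.4 − 83.7 = 14.7 dB.
N ≥ 10^(14.7/10) = 29.512, so N = 30.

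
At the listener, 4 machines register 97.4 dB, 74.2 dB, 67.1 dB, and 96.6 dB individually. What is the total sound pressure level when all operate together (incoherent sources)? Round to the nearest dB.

100 dB

Incoherent sources combine by intensity addition: L_total = 10·log₁₀(Σ 10^(L_i/10)).
Σ 10^(L/10) = 10^(97.4/10) + 10^(74.2/10) + 10^(67.1/10) + 10^(96.6/10) = 1.010e+10.
L_total = 10·log₁₀(1.010e+10) = 100.04 dB.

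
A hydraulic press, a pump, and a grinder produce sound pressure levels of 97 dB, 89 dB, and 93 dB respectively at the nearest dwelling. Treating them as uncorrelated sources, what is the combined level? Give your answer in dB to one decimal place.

98.9 dB

Incoherent sources combine by intensity addition: L_total = 10·log₁₀(Σ 10^(L_i/10)).
Σ 10^(L/10) = 10^(97/10) + 10^(89/10) + 10^(93/10) = 7.801e+09.
L_total = 10·log₁₀(7.801e+09) = 98.92 dB.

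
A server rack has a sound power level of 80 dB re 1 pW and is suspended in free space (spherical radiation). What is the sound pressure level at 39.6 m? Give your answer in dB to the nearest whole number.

L_p = L_w − 10·log₁₀(4π·r²) with r = 39.6 m.
4π·r² = 1.971e+04 m², 10·log₁₀ of that is 42.946 dB.
L_p = 80 − 42.946 = 37.05 dB.

37 dB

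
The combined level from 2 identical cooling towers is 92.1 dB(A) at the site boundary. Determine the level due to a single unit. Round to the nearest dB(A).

For N identical incoherent sources L_total = L₁ + 10·log₁₀ N, so L₁ = 92.1 − 10·log₁₀(2) = 92.1 − 3.010.

89 dB(A)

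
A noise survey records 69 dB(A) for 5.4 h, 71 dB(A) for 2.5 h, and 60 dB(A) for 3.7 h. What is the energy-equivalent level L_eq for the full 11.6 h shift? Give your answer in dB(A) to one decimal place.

The energy average is taken in the linear domain: L_eq = 10·log₁₀[(Σ tᵢ·10^(Lᵢ/10))/T], T = 11.6 h.
Σ tᵢ·10^(Lᵢ/10) = 5.4·10^(69/10) + 2.5·10^(71/10) + 3.7·10^(60/10) = 7.807e+07.
L_eq = 10·log₁₀(7.807e+07/11.6) = 68.28 dB(A).

68.3 dB(A)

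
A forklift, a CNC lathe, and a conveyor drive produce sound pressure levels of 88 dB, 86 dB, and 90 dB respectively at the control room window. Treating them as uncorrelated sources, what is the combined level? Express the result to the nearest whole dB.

93 dB

Incoherent sources combine by intensity addition: L_total = 10·log₁₀(Σ 10^(L_i/10)).
Σ 10^(L/10) = 10^(88/10) + 10^(86/10) + 10^(90/10) = 2.029e+09.
L_total = 10·log₁₀(2.029e+09) = 93.07 dB.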